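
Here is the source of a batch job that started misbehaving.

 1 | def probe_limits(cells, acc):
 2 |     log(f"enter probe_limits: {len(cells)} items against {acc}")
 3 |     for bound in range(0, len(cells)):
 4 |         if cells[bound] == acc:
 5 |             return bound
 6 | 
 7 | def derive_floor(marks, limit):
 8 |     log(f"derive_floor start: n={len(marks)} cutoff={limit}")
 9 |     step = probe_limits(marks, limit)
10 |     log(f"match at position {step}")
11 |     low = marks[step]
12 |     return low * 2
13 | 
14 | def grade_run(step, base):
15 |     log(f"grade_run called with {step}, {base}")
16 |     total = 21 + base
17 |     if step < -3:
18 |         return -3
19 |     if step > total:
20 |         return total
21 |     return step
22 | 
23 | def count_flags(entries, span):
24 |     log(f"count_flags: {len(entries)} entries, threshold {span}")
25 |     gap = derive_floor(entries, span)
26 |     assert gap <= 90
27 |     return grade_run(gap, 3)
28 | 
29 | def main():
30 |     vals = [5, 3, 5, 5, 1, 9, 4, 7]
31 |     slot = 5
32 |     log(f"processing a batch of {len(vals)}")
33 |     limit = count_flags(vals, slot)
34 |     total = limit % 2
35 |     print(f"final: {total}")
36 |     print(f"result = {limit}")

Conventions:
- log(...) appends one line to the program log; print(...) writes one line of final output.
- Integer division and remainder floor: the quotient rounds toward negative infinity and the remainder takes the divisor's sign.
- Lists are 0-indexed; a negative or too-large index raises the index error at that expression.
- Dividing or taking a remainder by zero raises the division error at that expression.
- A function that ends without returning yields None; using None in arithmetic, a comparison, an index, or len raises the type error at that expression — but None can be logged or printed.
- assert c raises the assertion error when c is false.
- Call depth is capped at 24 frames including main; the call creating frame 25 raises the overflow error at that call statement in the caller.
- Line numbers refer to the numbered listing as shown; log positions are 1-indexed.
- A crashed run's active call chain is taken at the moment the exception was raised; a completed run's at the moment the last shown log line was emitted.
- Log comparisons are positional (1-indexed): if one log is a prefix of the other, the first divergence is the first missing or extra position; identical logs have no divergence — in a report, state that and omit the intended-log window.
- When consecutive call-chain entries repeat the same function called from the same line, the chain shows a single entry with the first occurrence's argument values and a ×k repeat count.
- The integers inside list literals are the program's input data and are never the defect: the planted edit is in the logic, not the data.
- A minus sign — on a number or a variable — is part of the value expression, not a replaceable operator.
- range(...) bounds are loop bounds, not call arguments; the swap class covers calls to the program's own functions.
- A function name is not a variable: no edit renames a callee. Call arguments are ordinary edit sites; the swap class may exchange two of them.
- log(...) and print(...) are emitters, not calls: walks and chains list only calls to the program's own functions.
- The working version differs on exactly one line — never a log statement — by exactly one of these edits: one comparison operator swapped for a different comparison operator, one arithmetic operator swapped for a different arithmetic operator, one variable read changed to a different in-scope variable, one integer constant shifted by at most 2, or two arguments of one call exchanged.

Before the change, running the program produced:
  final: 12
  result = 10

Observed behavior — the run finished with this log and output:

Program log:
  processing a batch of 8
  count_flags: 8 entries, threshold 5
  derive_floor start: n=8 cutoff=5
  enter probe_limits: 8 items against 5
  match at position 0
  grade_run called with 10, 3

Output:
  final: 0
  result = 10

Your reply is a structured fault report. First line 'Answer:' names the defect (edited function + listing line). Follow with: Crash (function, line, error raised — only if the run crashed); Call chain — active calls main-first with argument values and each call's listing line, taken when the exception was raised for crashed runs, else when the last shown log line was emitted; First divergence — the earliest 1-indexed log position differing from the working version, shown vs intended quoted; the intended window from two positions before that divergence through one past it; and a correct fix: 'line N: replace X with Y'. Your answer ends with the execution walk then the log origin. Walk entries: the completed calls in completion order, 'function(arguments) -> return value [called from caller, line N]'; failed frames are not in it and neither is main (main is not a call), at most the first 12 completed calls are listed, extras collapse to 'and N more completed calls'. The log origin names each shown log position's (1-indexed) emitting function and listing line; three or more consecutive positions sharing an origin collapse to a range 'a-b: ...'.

Answer: the defect is in main at line 34.
Core observation: Nothing in the log betrays the bug — only the output does.
Call chain: main -> count_flags([5, 3, 5, 5, 1, 9, 4, 7], 5) (called at line 33) -> grade_run(10, 3) (called at line 27).
First divergence: there is none — every log position agrees.
Execution walk:
  probe_limits([5, 3, 5, 5, 1, 9, 4, 7], 5) -> 0  [called from derive_floor, line 9]
  derive_floor([5, 3, 5, 5, 1, 9, 4, 7], 5) -> 10  [called from count_flags, line 25]
  grade_run(10, 3) -> 10  [called from count_flags, line 27]
  count_flags([5, 3, 5, 5, 1, 9, 4, 7], 5) -> 10  [called from main, line 33]
Log line origins:
  1: from main, line 32
  2: from count_flags, line 24
  3: from derive_floor, line 8
  4: from probe_limits, line 2
  5: from derive_floor, line 10
  6: from grade_run, line 15
A correct fix: line 34: replace `%` with `+`.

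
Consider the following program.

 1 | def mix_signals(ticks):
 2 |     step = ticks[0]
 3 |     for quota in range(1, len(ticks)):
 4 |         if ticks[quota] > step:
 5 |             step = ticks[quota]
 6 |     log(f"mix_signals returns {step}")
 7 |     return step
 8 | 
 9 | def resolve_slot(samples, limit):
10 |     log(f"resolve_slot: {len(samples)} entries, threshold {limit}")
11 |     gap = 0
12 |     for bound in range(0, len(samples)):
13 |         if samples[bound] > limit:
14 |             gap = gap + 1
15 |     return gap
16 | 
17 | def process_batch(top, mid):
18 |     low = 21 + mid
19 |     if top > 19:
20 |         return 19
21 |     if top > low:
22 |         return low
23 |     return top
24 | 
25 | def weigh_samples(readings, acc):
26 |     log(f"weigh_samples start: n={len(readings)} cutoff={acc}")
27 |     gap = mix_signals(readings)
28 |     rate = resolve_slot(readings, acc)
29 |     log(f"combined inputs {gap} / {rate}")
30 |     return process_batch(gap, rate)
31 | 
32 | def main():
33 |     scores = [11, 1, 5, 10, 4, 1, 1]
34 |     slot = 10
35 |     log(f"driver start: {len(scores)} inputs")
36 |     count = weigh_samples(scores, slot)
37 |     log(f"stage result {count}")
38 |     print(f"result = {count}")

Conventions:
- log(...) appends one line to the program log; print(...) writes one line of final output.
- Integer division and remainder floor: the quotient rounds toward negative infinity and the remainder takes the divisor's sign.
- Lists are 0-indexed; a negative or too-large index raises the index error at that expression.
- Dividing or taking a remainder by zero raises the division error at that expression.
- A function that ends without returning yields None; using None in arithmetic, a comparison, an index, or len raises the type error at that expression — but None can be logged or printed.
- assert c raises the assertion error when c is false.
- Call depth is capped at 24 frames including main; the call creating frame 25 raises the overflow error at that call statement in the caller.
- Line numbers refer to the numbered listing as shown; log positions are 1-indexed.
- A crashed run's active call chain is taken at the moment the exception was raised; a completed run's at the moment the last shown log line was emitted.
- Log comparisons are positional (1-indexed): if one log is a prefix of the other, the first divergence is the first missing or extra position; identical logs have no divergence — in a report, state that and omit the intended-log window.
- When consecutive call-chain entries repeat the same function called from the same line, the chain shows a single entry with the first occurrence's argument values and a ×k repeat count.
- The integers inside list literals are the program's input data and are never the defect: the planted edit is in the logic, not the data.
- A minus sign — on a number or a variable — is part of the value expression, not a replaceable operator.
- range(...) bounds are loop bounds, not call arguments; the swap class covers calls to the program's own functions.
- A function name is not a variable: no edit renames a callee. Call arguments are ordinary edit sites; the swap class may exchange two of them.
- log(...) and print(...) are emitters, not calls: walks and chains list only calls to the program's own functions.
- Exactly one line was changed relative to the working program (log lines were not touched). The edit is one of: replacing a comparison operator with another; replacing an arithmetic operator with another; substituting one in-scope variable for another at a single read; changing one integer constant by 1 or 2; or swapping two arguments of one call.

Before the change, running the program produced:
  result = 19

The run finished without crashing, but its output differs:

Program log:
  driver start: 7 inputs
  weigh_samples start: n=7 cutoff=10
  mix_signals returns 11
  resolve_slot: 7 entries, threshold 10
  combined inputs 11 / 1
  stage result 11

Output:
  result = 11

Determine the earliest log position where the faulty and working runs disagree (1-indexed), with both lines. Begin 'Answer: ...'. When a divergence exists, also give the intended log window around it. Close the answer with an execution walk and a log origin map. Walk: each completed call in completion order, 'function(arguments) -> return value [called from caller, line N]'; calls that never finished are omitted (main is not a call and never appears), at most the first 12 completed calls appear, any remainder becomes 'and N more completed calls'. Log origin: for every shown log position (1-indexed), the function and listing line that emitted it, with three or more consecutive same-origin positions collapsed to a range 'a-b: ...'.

Answer: at position 6 the run shows 'stage result 11' where the working version logs 'stage result 19'.
Intended log window:
  4: resolve_slot: 7 entries, threshold 10
  5: combined inputs 11 / 1
  6: stage result 19
Execution walk:
  mix_signals([11, 1, 5, 10, 4, 1, 1]) -> 11  [called from weigh_samples, line 27]
  resolve_slot([11, 1, 5, 10, 4, 1, 1], 10) -> 1  [called from weigh_samples, line 28]
  process_batch(11, 1) -> 11  [called from weigh_samples, line 30]
  weigh_samples([11, 1, 5, 10, 4, 1, 1], 10) -> 11  [called from main, line 36]
Log origins:
  1: logged in main at line 35
  2: logged in weigh_samples at line 26
  3: logged in mix_signals at line 6
  4: logged in resolve_slot at line 10
  5: logged in weigh_samples at line 29
  6: logged in main at line 37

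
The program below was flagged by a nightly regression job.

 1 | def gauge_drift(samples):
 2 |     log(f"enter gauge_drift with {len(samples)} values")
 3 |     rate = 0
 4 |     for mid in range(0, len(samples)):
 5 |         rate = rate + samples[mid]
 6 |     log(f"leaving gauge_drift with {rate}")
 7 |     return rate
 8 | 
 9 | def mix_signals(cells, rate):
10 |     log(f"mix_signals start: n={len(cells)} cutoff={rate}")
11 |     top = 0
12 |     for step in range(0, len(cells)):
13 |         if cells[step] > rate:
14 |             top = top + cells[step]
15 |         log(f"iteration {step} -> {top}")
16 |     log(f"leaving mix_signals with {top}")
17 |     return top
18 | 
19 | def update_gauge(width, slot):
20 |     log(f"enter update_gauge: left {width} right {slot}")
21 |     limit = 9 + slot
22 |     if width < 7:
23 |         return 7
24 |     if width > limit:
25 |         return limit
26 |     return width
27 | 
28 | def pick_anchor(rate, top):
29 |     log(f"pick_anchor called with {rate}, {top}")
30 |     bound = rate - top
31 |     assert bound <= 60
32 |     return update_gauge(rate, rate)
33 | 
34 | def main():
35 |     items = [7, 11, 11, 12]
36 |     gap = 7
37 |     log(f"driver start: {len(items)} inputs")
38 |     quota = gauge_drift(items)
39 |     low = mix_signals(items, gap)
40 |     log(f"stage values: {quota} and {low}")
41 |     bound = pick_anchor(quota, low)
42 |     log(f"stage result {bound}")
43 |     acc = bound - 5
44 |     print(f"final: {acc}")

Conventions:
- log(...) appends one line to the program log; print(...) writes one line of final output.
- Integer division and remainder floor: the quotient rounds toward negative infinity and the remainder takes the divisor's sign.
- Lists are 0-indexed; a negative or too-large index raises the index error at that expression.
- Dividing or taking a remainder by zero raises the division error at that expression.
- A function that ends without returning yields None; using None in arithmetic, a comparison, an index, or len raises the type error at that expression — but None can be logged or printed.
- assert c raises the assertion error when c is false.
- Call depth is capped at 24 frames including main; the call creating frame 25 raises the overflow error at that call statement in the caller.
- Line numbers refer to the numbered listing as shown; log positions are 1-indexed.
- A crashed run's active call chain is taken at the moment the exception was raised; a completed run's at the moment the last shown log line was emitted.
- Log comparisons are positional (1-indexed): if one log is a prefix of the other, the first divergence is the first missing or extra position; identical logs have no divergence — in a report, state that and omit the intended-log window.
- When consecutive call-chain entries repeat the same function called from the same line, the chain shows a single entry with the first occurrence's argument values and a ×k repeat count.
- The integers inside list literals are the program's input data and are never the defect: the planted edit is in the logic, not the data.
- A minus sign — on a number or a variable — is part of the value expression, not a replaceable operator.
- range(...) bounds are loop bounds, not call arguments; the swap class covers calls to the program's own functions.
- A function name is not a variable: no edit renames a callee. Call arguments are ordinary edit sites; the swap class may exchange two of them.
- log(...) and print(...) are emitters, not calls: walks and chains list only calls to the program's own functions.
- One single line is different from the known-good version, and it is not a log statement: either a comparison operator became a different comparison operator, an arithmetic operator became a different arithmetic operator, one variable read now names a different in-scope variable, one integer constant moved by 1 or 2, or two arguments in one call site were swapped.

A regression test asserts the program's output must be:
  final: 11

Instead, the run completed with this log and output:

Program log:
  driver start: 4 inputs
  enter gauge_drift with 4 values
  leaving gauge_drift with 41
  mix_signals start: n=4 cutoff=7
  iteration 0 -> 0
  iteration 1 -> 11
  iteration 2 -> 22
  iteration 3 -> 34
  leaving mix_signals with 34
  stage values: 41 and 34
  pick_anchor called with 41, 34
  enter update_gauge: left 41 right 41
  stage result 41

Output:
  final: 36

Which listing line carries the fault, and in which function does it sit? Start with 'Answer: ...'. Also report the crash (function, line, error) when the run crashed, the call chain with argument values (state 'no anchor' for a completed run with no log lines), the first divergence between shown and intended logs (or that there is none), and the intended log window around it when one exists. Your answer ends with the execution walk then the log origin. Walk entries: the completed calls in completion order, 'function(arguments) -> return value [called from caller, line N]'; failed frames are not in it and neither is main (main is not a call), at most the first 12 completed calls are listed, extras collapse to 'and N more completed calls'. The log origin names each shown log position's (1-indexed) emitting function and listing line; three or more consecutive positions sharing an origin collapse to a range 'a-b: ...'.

Answer: the defect is in pick_anchor at line 32.
Key observation: Position 12 is the first bad log line: 'enter update_gauge: left 41 right 41' should read 'enter update_gauge: left 41 right 7'.
Call chain: main.
First divergence: position 12 — shown 'enter update_gauge: left 41 right 41', intended 'enter update_gauge: left 41 right 7'.
Intended log window:
  10: stage values: 41 and 34
  11: pick_anchor called with 41, 34
  12: enter update_gauge: left 41 right 7
  13: stage result 16
Execution walk:
  gauge_drift([7, 11, 11, 12]) -> 41  [called from main, line 38]
  mix_signals([7, 11, 11, 12], 7) -> 34  [called from main, line 39]
  update_gauge(41, 41) -> 41  [called from pick_anchor, line 32]
  pick_anchor(41, 34) -> 41  [called from main, line 41]
Log origins:
  1 — main, line 37
  2 — gauge_drift, line 2
  3 — gauge_drift, line 6
  4 — mix_signals, line 10
  5-8 — mix_signals, line 15
  9 — mix_signals, line 16
  10 — main, line 40
  11 — pick_anchor, line 29
  12 — update_gauge, line 20
  13 — main, line 42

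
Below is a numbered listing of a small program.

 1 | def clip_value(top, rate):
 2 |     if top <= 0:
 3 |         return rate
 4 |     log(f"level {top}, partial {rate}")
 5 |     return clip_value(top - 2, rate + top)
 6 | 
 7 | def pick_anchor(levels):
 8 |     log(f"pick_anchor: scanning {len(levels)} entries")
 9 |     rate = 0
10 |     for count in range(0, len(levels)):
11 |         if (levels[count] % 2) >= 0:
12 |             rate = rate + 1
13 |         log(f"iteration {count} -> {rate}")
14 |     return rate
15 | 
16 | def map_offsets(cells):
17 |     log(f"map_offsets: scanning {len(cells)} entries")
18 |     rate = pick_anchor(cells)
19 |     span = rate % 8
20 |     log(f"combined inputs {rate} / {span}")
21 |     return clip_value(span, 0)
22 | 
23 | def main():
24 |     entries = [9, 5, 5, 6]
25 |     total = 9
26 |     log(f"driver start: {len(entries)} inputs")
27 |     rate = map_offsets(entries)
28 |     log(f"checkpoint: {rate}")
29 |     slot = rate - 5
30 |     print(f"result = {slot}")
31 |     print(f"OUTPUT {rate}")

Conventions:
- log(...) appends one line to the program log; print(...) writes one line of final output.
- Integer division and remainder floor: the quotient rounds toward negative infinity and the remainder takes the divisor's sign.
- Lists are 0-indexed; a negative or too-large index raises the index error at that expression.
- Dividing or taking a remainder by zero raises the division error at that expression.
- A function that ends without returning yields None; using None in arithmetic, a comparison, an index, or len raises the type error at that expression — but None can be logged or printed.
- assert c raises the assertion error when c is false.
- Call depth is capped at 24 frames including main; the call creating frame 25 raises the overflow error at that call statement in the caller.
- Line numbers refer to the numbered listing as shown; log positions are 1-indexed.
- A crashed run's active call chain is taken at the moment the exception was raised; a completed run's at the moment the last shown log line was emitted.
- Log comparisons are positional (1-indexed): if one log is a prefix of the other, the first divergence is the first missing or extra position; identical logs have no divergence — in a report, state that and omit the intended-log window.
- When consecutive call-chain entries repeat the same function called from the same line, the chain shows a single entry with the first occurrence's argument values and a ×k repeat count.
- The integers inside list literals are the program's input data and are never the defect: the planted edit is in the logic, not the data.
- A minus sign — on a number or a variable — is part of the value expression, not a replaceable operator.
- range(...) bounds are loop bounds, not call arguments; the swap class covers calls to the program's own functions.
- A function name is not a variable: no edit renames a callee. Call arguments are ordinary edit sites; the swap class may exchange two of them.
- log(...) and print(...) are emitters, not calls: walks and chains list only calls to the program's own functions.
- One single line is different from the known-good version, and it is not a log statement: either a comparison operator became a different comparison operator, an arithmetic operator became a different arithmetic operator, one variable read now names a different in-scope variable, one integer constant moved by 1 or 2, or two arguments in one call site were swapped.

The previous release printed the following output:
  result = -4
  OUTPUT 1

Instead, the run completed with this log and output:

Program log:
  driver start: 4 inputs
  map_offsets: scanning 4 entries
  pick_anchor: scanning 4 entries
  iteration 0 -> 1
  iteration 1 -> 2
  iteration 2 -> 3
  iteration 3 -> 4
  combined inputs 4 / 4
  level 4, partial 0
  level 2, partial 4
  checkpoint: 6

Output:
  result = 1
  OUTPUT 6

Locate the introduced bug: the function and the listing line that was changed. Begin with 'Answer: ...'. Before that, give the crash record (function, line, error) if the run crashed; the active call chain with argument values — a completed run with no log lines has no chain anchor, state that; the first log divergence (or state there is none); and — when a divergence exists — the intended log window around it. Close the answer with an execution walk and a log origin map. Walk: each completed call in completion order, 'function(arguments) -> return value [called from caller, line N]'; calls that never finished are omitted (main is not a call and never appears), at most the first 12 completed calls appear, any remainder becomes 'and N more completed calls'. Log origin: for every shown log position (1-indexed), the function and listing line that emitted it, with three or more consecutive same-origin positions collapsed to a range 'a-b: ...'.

Answer: the defect is in pick_anchor at line 11.
The tell: The log first diverges at position 4: the faulty run prints 'iteration 0 -> 1' where the working version prints 'iteration 0 -> 0'.
Call chain: main.
First divergence: at position 4 the run shows 'iteration 0 -> 1' where the working version logs 'iteration 0 -> 0'.
Intended log window:
  2: map_offsets: scanning 4 entries
  3: pick_anchor: scanning 4 entries
  4: iteration 0 -> 0
  5: iteration 1 -> 0
Execution walk:
  pick_anchor([9, 5, 5, 6]) -> 4  [called from map_offsets, line 18]
  clip_value(0, 6) -> 6  [called from clip_value, line 5]
  clip_value(2, 4) -> 6  [called from clip_value, line 5]
  clip_value(4, 0) -> 6  [called from map_offsets, line 21]
  map_offsets([9, 5, 5, 6]) -> 6  [called from main, line 27]
Log origins:
  1: emitted by main (line 26)
  2: emitted by map_offsets (line 17)
  3: emitted by pick_anchor (line 8)
  4-7: emitted by pick_anchor (line 13)
  8: emitted by map_offsets (line 20)
  9: emitted by clip_value (line 4)
  10: emitted by clip_value (line 4)
  11: emitted by main (line 28)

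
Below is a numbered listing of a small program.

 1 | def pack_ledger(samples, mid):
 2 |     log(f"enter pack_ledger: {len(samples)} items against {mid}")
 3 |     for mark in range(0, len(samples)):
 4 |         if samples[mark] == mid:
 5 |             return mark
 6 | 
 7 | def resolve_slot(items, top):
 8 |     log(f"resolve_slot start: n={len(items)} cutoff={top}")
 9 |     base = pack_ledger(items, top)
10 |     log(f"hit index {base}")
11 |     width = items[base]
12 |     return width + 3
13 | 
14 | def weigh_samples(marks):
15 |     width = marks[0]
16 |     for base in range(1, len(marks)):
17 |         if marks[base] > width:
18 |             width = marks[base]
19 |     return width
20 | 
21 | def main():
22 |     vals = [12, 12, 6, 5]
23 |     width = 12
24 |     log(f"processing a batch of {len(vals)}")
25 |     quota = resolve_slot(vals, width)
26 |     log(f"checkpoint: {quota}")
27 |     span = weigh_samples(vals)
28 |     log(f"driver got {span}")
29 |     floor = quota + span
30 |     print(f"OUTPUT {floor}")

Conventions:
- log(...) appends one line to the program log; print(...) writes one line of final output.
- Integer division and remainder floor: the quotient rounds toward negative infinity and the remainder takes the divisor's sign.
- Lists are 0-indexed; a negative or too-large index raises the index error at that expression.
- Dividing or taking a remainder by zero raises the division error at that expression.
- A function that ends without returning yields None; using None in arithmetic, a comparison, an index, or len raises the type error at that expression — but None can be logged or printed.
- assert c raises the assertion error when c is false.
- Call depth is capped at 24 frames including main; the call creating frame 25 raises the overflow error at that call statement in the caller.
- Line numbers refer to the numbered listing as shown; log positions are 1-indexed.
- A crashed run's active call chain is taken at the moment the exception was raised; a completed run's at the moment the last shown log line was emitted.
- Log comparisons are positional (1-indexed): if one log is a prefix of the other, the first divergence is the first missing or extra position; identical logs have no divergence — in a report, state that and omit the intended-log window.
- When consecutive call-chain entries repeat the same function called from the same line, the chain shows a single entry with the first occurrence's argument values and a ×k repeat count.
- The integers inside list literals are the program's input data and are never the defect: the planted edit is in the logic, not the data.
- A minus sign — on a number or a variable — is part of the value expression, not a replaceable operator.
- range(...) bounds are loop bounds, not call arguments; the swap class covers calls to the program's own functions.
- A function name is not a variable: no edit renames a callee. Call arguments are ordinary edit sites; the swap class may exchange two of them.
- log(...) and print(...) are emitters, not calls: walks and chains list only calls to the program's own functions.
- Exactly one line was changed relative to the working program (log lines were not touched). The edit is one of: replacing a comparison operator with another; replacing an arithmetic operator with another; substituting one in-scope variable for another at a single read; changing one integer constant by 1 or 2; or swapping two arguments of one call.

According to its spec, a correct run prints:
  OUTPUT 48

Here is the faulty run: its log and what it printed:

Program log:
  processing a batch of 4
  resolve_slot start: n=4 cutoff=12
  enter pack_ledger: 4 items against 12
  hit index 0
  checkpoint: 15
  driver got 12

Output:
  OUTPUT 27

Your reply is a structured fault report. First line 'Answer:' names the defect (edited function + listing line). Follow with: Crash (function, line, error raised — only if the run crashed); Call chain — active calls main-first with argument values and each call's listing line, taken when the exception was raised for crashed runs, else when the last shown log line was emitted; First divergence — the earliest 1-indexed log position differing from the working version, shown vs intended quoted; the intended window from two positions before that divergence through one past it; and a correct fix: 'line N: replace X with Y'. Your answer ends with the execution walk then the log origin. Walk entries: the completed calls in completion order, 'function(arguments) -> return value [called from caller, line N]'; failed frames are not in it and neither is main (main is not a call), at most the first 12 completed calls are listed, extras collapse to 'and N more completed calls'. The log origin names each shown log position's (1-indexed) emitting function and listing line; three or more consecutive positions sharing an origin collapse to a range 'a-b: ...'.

Answer: the defect is in resolve_slot at line 12.
Key observation: Log line 5 is where behavior first shows: 'checkpoint: 15' appears instead of 'checkpoint: 36'.
Call chain: main.
First divergence: position 5; shown 'checkpoint: 15' vs intended 'checkpoint: 36'.
Intended log window:
  3: enter pack_ledger: 4 items against 12
  4: hit index 0
  5: checkpoint: 36
  6: driver got 12
Execution walk:
  pack_ledger([12, 12, 6, 5], 12) -> 0  [called from resolve_slot, line 9]
  resolve_slot([12, 12, 6, 5], 12) -> 15  [called from main, line 25]
  weigh_samples([12, 12, 6, 5]) -> 12  [called from main, line 27]
Log origins:
  1: emitted by main (line 24)
  2: emitted by resolve_slot (line 8)
  3: emitted by pack_ledger (line 2)
  4: emitted by resolve_slot (line 10)
  5: emitted by main (line 26)
  6: emitted by main (line 28)
A correct fix: line 12: replace `+` with `*`.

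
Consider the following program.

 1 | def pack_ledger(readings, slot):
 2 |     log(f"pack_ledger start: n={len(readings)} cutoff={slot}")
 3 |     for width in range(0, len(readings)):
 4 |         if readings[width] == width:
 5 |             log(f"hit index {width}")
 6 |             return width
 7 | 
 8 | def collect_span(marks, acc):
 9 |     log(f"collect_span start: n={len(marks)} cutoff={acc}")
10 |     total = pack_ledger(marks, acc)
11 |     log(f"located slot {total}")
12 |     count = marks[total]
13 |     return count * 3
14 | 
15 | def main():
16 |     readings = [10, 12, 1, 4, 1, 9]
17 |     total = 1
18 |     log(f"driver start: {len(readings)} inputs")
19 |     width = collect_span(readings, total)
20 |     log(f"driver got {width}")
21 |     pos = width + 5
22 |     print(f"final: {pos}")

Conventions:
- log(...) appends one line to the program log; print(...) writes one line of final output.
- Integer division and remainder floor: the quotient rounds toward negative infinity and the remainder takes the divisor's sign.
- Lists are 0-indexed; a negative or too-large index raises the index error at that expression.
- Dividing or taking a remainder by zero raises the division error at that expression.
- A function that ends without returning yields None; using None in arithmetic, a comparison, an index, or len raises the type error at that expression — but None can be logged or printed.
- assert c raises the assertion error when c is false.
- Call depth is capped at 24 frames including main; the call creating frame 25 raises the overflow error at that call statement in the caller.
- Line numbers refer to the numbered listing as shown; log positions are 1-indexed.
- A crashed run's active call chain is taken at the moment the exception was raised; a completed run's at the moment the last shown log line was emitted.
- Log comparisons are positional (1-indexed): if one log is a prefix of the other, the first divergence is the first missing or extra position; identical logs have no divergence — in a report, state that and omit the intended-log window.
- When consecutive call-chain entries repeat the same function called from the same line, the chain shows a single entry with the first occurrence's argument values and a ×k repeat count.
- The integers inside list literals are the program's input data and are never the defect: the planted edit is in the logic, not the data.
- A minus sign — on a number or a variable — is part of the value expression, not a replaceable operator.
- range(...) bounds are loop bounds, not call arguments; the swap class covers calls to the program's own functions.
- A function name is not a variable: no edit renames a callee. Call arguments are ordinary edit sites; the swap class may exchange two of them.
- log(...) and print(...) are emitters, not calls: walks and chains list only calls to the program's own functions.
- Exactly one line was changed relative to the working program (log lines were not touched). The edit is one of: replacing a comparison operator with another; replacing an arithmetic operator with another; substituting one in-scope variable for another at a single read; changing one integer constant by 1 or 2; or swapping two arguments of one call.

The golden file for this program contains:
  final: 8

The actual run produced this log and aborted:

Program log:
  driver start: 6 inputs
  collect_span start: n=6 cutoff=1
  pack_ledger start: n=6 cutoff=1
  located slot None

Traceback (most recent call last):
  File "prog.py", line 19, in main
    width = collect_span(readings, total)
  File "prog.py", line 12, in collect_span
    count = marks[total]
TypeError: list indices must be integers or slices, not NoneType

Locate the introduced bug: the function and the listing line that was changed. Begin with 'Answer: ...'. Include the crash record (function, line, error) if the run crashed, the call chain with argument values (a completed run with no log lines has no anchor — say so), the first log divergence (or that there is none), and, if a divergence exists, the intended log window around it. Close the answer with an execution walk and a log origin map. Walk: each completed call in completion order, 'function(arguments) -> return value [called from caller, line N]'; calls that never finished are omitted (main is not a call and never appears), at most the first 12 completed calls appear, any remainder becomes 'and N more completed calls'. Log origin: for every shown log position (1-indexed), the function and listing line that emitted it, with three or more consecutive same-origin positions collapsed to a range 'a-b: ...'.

Answer: the defect is in pack_ledger at line 4.
Key observation: The earliest visible damage is log position 4 — 'located slot None' rather than the intended 'hit index 2'.
Crash: collect_span, line 12, TypeError.
Call chain: main -> collect_span([10, 12, 1, 4, 1, 9], 1) (called at line 19).
First divergence: position 4 — the shown line 'located slot None' should read 'hit index 2'.
Intended log window:
  2: collect_span start: n=6 cutoff=1
  3: pack_ledger start: n=6 cutoff=1
  4: hit index 2
  5: located slot 2
Execution walk:
  pack_ledger([10, 12, 1, 4, 1, 9], 1) -> None  [called from collect_span, line 10]
Log origins:
  1: from main, line 18
  2: from collect_span, line 9
  3: from pack_ledger, line 2
  4: from collect_span, line 11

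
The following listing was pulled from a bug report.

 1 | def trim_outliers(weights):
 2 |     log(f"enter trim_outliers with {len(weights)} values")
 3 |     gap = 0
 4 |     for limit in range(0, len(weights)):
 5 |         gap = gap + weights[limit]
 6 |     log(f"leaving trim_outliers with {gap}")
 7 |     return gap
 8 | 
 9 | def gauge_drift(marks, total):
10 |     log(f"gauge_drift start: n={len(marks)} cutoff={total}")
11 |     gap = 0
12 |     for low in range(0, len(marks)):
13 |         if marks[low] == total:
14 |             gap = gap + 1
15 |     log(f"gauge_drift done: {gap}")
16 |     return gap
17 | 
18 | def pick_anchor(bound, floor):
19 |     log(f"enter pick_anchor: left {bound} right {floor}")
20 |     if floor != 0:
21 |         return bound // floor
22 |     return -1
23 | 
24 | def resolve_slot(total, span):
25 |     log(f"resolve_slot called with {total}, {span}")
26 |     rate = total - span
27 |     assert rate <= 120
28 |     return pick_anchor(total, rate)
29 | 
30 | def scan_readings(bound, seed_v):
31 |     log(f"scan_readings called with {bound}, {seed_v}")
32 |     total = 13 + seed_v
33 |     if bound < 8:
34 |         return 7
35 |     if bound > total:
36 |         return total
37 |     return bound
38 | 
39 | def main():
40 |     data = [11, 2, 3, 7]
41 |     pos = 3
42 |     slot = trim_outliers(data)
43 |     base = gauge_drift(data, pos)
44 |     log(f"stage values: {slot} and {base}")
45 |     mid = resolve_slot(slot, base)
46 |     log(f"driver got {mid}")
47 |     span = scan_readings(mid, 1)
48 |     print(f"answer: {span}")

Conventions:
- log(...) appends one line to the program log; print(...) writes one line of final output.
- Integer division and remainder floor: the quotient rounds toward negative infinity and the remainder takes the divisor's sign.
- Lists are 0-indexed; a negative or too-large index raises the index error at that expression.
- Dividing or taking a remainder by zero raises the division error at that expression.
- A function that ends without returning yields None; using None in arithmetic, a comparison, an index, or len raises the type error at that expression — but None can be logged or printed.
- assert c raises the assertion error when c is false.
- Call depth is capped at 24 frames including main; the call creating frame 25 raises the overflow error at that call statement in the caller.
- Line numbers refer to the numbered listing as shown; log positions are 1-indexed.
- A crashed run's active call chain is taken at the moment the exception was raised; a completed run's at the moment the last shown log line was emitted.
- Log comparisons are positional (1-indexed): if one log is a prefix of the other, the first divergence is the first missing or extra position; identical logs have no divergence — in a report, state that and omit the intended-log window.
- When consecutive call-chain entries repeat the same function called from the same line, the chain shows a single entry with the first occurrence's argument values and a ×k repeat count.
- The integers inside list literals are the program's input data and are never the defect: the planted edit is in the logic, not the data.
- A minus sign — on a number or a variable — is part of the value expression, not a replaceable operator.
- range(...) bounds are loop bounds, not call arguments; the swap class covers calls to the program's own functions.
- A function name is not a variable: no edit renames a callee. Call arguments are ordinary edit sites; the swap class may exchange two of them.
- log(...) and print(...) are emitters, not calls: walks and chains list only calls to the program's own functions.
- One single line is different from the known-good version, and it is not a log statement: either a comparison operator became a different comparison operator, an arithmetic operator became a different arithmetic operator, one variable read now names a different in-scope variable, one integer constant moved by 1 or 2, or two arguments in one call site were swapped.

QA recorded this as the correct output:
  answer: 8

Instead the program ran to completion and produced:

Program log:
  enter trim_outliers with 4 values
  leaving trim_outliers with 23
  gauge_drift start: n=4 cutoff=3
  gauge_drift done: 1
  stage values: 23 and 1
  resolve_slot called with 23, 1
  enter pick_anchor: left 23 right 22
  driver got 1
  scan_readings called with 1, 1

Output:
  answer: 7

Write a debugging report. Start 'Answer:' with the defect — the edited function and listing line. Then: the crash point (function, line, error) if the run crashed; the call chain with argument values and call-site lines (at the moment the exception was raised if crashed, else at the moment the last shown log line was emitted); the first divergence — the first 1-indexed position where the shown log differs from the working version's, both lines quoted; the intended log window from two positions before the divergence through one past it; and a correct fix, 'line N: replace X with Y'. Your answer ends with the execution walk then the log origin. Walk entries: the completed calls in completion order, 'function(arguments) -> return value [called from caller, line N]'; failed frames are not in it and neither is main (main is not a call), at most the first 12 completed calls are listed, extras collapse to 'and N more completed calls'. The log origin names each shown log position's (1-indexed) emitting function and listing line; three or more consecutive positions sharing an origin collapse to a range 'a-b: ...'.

Answer: the defect is in scan_readings at line 34.
Key observation: Nothing in the log betrays the bug — only the output does.
Call chain: main -> scan_readings(1, 1) (called at line 47).
First divergence: there is none — every log position agrees.
Execution walk:
  trim_outliers([11, 2, 3, 7]) -> 23  [called from main, line 42]
  gauge_drift([11, 2, 3, 7], 3) -> 1  [called from main, line 43]
  pick_anchor(23, 22) -> 1  [called from resolve_slot, line 28]
  resolve_slot(23, 1) -> 1  [called from main, line 45]
  scan_readings(1, 1) -> 7  [called from main, line 47]
Log origins:
  1 — trim_outliers, line 2
  2 — trim_outliers, line 6
  3 — gauge_drift, line 10
  4 — gauge_drift, line 15
  5 — main, line 44
  6 — resolve_slot, line 25
  7 — pick_anchor, line 19
  8 — main, line 46
  9 — scan_readings, line 31
A correct fix: line 34: replace `7` with `8`.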